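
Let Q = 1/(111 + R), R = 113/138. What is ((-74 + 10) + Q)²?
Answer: 975049602916/238115761 ≈ 4094.9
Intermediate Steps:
R = 113/138 (R = 113*(1/138) = 113/138 ≈ 0.81884)
Q = 138/15431 (Q = 1/(111 + 113/138) = 1/(15431/138) = 138/15431 ≈ 0.0089430)
((-74 + 10) + Q)² = ((-74 + 10) + 138/15431)² = (-64 + 138/15431)² = (-987446/15431)² = 975049602916/238115761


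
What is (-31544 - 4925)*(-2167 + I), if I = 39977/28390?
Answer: 2242156168757/28390 ≈ 7.8977e+7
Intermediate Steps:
I = 39977/28390 (I = 39977*(1/28390) = 39977/28390 ≈ 1.4081)
(-31544 - 4925)*(-2167 + I) = (-31544 - 4925)*(-2167 + 39977/28390) = -36469*(-61481153/28390) = 2242156168757/28390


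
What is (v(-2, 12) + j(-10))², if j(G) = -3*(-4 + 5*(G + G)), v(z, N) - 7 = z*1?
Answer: 100489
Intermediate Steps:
v(z, N) = 7 + z (v(z, N) = 7 + z*1 = 7 + z)
j(G) = 12 - 30*G (j(G) = -3*(-4 + 5*(2*G)) = -3*(-4 + 10*G) = 12 - 30*G)
(v(-2, 12) + j(-10))² = ((7 - 2) + (12 - 30*(-10)))² = (5 + (12 + 300))² = (5 + 312)² = 317² = 100489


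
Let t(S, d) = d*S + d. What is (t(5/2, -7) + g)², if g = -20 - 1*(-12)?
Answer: 4225/4 ≈ 1056.3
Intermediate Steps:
g = -8 (g = -20 + 12 = -8)
t(S, d) = d + S*d (t(S, d) = S*d + d = d + S*d)
(t(5/2, -7) + g)² = (-7*(1 + 5/2) - 8)² = (-7*7/2 - 8)² = (-49/2 - 8)² = (-65/2)² = 4225/4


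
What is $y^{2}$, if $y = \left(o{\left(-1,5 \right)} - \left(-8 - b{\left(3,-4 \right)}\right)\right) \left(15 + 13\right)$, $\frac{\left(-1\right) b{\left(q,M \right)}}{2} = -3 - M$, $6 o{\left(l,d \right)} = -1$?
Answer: $\frac{240100}{9} \approx 26678.0$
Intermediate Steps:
$o{\left(l,d \right)} = - \frac{1}{6}$ ($o{\left(l,d \right)} = \frac{1}{6} \left(-1\right) = - \frac{1}{6}$)
$b{\left(q,M \right)} = 6 + 2 M$ ($b{\left(q,M \right)} = - 2 \left(-3 - M\right) = 6 + 2 M$)
$y = \frac{490}{3}$ ($y = \left(- \frac{1}{6} + \left(\left(8 + \left(6 + 2 \left(-4\right)\right)\right) - 0\right)\right) \left(15 + 13\right) = \left(- \frac{1}{6} + \left(\left(8 + \left(6 - 8\right)\right) + \left(-2 + 2\right)\right)\right) 28 = \left(- \frac{1}{6} + \left(\left(8 - 2\right) + 0\right)\right) 28 = \left(- \frac{1}{6} + \left(6 + 0\right)\right) 28 = \left(- \frac{1}{6} + 6\right) 28 = \frac{35}{6} \cdot 28 = \frac{490}{3} \approx 163.33$)
$y^{2} = \left(\frac{490}{3}\right)^{2} = \frac{240100}{9}$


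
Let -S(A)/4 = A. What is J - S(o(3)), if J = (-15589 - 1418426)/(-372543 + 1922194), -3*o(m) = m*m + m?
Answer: -26228431/1549651 ≈ -16.925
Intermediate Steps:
o(m) = -m/3 - m²/3 (o(m) = -(m*m + m)/3 = -(m² + m)/3 = -(m + m²)/3 = -m/3 - m²/3)
S(A) = -4*A
J = -1434015/1549651 ≈ -0.92538
J - S(o(3)) = -1434015/1549651 - (-4)*(-⅓*3*(1 + 3)) = -1434015/1549651 - (-4)*(-⅓*3*4) = -1434015/1549651 - (-4)*(-4) = -1434015/1549651 - 1*16 = -1434015/1549651 - 16 = -26228431/1549651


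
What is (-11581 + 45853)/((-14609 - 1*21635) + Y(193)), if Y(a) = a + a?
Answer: -17136/17929 ≈ -0.95577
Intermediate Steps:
Y(a) = 2*a
(-11581 + 45853)/((-14609 - 1*21635) + Y(193)) = (-11581 + 45853)/((-14609 - 1*21635) + 2*193) = 34272/((-14609 - 21635) + 386) = 34272/(-36244 + 386) = 34272/(-35858) = 34272*(-1/35858) = -17136/17929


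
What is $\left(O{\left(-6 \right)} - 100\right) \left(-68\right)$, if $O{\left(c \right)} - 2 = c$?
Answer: $7072$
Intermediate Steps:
$O{\left(c \right)} = 2 + c$
$\left(O{\left(-6 \right)} - 100\right) \left(-68\right) = \left(\left(2 - 6\right) - 100\right) \left(-68\right) = \left(-4 - 100\right) \left(-68\right) = \left(-104\right) \left(-68\right) = 7072$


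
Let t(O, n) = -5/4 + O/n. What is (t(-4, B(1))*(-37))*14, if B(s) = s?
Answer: 5439/2 ≈ 2719.5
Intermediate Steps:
t(O, n) = -5/4 + O/n (t(O, n) = -5*1/4 + O/n = -5/4 + O/n)
(t(-4, B(1))*(-37))*14 = ((-5/4 - 4/1)*(-37))*14 = ((-5/4 - 4*1)*(-37))*14 = ((-5/4 - 4)*(-37))*14 = -21/4*(-37)*14 = (777/4)*14 = 5439/2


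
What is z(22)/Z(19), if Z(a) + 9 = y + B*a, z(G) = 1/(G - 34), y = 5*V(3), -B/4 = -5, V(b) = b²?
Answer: -1/4992 ≈ -0.00020032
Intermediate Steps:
B = 20 (B = -4*(-5) = 20)
y = 45 (y = 5*3² = 5*9 = 45)
z(G) = 1/(-34 + G)
Z(a) = 36 + 20*a (Z(a) = -9 + (45 + 20*a) = 36 + 20*a)
z(22)/Z(19) = 1/((-34 + 22)*(36 + 20*19)) = 1/((-12)*(36 + 380)) = -1/12/416 = -1/12*1/416 = -1/4992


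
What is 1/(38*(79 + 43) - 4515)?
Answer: 1/121 ≈ 0.0082645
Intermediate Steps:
1/(38*(79 + 43) - 4515) = 1/(38*122 - 4515) = 1/(4636 - 4515) = 1/121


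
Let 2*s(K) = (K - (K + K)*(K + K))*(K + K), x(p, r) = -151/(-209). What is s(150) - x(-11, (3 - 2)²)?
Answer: -2816797651/209 ≈ -1.3478e+7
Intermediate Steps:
x(p, r) = 151/209 (x(p, r) = -151*(-1/209) = 151/209)
s(K) = K*(K - 4*K²) (s(K) = ((K - (K + K)*(K + K))*(K + K))/2 = ((K - 2*K*2*K)*(2*K))/2 = ((K - 4*K²)*(2*K))/2 = (2*K*(K - 4*K²))/2 = K*(K - 4*K²))
s(150) - x(-11, (3 - 2)²) = 150²*(1 - 4*150) - 1*151/209 = 22500*(1 - 600) - 151/209 = 22500*(-599) - 151/209 = -13477500 - 151/209 = -2816797651/209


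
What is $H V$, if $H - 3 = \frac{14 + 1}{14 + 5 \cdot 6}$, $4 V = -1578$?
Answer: $- \frac{115983}{88} \approx -1318.0$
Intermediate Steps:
$V = - \frac{789}{2}$ ($V = \frac{1}{4} \left(-1578\right) = - \frac{789}{2} \approx -394.5$)
$H = \frac{147}{44}$ ($H = 3 + \frac{14 + 1}{14 + 5 \cdot 6} = 3 + \frac{15}{14 + 30} = 3 + \frac{15}{44} = \frac{147}{44} \approx 3.3409$)
$H V = \frac{147}{44} \left(- \frac{789}{2}\right) = - \frac{115983}{88}$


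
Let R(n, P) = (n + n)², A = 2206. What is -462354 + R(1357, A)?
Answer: 6903442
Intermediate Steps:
R(n, P) = 4*n² (R(n, P) = (2*n)² = 4*n²)
-462354 + R(1357, A) = -462354 + 4*1357² = -462354 + 4*1841449 = -462354 + 7365796 = 6903442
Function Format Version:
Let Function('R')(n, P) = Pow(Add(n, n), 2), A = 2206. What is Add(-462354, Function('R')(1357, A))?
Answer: 6903442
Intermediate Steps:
Function('R')(n, P) = Mul(4, Pow(n, 2)) (Function('R')(n, P) = Pow(Mul(2, n), 2) = Mul(4, Pow(n, 2)))
Add(-462354, Function('R')(1357, A)) = Add(-462354, Mul(4, Pow(1357, 2))) = Add(-462354, Mul(4, 1841449)) = Add(-462354, 7365796) = 6903442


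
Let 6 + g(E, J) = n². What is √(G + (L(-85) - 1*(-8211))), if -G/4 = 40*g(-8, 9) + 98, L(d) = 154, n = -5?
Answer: √4933 ≈ 70.235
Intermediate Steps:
g(E, J) = 19 (g(E, J) = -6 + (-5)² = -6 + 25 = 19)
G = -3432 (G = -4*(40*19 + 98) = -4*(760 + 98) = -4*858 = -3432)
√(G + (L(-85) - 1*(-8211))) = √(-3432 + (154 - 1*(-8211))) = √(-3432 + (154 + 8211)) = √(-3432 + 8365) = √4933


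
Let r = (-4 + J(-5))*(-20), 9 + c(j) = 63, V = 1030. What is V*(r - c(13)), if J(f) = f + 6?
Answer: 6180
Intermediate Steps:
J(f) = 6 + f
c(j) = 54 (c(j) = -9 + 63 = 54)
r = 60 (r = (-4 + (6 - 5))*(-20) = (-4 + 1)*(-20) = -3*(-20) = 60)
V*(r - c(13)) = 1030*(60 - 1*54) = 1030*(60 - 54) = 1030*6 = 6180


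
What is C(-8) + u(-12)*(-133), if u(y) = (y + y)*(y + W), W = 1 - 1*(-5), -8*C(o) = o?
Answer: -19151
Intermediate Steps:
C(o) = -o/8
W = 6 (W = 1 + 5 = 6)
u(y) = 2*y*(6 + y) (u(y) = (y + y)*(y + 6) = (2*y)*(6 + y) = 2*y*(6 + y))
C(-8) + u(-12)*(-133) = -⅛*(-8) + (2*(-12)*(6 - 12))*(-133) = 1 + (2*(-12)*(-6))*(-133) = 1 + 144*(-133) = 1 - 19152 = -19151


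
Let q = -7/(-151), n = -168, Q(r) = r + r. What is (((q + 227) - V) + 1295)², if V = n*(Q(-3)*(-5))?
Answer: 981821375161/22801 ≈ 4.3060e+7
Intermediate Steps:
Q(r) = 2*r
q = 7/151 (q = -7*(-1/151) = 7/151 ≈ 0.046358)
V = -5040 (V = -168*2*(-3)*(-5) = -(-1008)*(-5) = -168*30 = -5040)
(((q + 227) - V) + 1295)² = (((7/151 + 227) - 1*(-5040)) + 1295)² = ((34284/151 + 5040) + 1295)² = (795324/151 + 1295)² = (990869/151)² = 981821375161/22801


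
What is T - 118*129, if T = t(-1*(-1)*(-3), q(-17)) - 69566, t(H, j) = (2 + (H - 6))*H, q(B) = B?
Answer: -84767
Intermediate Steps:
t(H, j) = H*(-4 + H) (t(H, j) = (2 + (-6 + H))*H = (-4 + H)*H = H*(-4 + H))
T = -69545 (T = (-1*(-1)*(-3))*(-4 - 1*(-1)*(-3)) - 69566 = (1*(-3))*(-4 + 1*(-3)) - 69566 = -3*(-4 - 3) - 69566 = -3*(-7) - 69566 = 21 - 69566 = -69545)
T - 118*129 = -69545 - 118*129 = -69545 - 1*15222 = -69545 - 15222 = -84767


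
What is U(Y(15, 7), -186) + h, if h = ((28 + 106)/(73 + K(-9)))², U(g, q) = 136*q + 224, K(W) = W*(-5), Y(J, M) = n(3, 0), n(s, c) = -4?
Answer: -87271143/3481 ≈ -25071.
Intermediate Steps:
Y(J, M) = -4
K(W) = -5*W
U(g, q) = 224 + 136*q
h = 4489/3481 (h = ((28 + 106)/(73 - 5*(-9)))² = (134/(73 + 45))² = (134/118)² = (134*(1/118))² = (67/59)² = 4489/3481 ≈ 1.2896)
U(Y(15, 7), -186) + h = (224 + 136*(-186)) + 4489/3481 = (224 - 25296) + 4489/3481 = -25072 + 4489/3481 = -87271143/3481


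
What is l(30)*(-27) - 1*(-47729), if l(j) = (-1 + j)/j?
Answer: 477029/10 ≈ 47703.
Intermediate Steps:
l(j) = (-1 + j)/j
l(30)*(-27) - 1*(-47729) = ((-1 + 30)/30)*(-27) - 1*(-47729) = ((1/30)*29)*(-27) + 47729 = (29/30)*(-27) + 47729 = -261/10 + 47729 = 477029/10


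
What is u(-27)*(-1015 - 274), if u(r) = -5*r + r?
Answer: -139212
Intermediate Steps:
u(r) = -4*r
u(-27)*(-1015 - 274) = (-4*(-27))*(-1015 - 274) = 108*(-1289) = -139212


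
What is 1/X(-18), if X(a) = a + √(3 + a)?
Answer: -6/113 - I*√15/339 ≈ -0.053097 - 0.011425*I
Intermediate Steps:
1/X(-18) = 1/(-18 + √(3 - 18)) = 1/(-18 + √(-15)) = 1/(-18 + I*√15)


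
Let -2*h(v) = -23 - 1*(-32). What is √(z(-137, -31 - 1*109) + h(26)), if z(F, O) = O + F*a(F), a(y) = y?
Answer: 193*√2/2 ≈ 136.47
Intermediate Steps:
h(v) = -9/2 (h(v) = -(-23 - 1*(-32))/2 = -(-23 + 32)/2 = -½*9 = -9/2)
z(F, O) = O + F² (z(F, O) = O + F*F = O + F²)
√(z(-137, -31 - 1*109) + h(26)) = √(((-31 - 1*109) + (-137)²) - 9/2) = √(((-31 - 109) + 18769) - 9/2) = √((-140 + 18769) - 9/2) = √(18629 - 9/2) = √(37249/2) = 193*√2/2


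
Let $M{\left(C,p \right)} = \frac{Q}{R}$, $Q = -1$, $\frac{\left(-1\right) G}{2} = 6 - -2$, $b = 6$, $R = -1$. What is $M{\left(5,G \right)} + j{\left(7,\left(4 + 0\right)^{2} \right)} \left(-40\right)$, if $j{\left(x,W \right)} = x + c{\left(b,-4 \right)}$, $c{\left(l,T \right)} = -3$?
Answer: $-159$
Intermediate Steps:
$G = -16$ ($G = - 2 \left(6 - -2\right) = - 2 \left(6 + 2\right) = \left(-2\right) 8 = -16$)
$j{\left(x,W \right)} = -3 + x$ ($j{\left(x,W \right)} = x - 3 = -3 + x$)
$M{\left(C,p \right)} = 1$ ($M{\left(C,p \right)} = - \frac{1}{-1} = \left(-1\right) \left(-1\right) = 1$)
$M{\left(5,G \right)} + j{\left(7,\left(4 + 0\right)^{2} \right)} \left(-40\right) = 1 + \left(-3 + 7\right) \left(-40\right) = 1 + 4 \left(-40\right) = 1 - 160 = -159$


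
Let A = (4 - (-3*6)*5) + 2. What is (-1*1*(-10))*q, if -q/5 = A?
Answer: -4800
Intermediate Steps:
A = 96 (A = (4 - (-18)*5) + 2 = (4 - 1*(-90)) + 2 = (4 + 90) + 2 = 94 + 2 = 96)
q = -480 (q = -5*96 = -480)
(-1*1*(-10))*q = (-1*1*(-10))*(-480) = -1*(-10)*(-480) = 10*(-480) = -4800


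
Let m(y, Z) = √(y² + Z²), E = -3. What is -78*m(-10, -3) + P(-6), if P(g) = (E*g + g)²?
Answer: 144 - 78*√109 ≈ -670.34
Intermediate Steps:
m(y, Z) = √(Z² + y²)
P(g) = 4*g² (P(g) = (-3*g + g)² = (-2*g)² = 4*g²)
-78*m(-10, -3) + P(-6) = -78*√((-3)² + (-10)²) + 4*(-6)² = -78*√(9 + 100) + 4*36 = -78*√109 + 144 = 144 - 78*√109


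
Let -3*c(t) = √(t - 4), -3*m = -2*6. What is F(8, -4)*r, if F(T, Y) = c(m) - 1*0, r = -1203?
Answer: 0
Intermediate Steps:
m = 4 (m = -(-2)*6/3 = -⅓*(-12) = 4)
c(t) = -√(-4 + t)/3 (c(t) = -√(t - 4)/3 = -√(-4 + t)/3)
F(T, Y) = 0 (F(T, Y) = -√(-4 + 4)/3 - 1*0 = -√0/3 + 0 = -⅓*0 + 0 = 0 + 0 = 0)
F(8, -4)*r = 0*(-1203) = 0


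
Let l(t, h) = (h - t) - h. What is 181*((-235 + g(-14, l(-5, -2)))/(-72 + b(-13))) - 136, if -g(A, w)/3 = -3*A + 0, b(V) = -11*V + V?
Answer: -73229/58 ≈ -1262.6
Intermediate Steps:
l(t, h) = -t
b(V) = -10*V
g(A, w) = 9*A (g(A, w) = -3*(-3*A + 0) = -(-9)*A = 9*A)
181*((-235 + g(-14, l(-5, -2)))/(-72 + b(-13))) - 136 = 181*((-235 + 9*(-14))/(-72 - 10*(-13))) - 136 = 181*((-235 - 126)/(-72 + 130)) - 136 = 181*(-361/58) - 136 = -65341/58 - 136 = -73229/58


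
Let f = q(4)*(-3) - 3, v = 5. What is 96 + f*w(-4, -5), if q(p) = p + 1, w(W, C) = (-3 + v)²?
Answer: 24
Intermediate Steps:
w(W, C) = 4 (w(W, C) = (-3 + 5)² = 2² = 4)
q(p) = 1 + p
f = -18 (f = (1 + 4)*(-3) - 3 = 5*(-3) - 3 = -15 - 3 = -18)
96 + f*w(-4, -5) = 96 - 18*4 = 96 - 72 = 24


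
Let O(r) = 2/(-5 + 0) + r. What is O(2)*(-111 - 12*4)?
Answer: -1272/5 ≈ -254.40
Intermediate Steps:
O(r) = -⅖ + r (O(r) = 2/(-5) + r = -⅕*2 + r = -⅖ + r)
O(2)*(-111 - 12*4) = (-⅖ + 2)*(-111 - 12*4) = 8*(-111 - 48)/5 = (8/5)*(-159) = -1272/5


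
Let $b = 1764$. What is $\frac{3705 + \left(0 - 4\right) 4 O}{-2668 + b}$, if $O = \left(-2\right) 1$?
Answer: $- \frac{3737}{904} \approx -4.1339$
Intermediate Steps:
$O = -2$
$\frac{3705 + \left(0 - 4\right) 4 O}{-2668 + b} = \frac{3705 + \left(0 - 4\right) 4 \left(-2\right)}{-2668 + 1764} = \frac{3705 + \left(0 - 4\right) 4 \left(-2\right)}{-904} = \left(3705 + \left(-4\right) 4 \left(-2\right)\right) \left(- \frac{1}{904}\right) = \left(3705 - -32\right) \left(- \frac{1}{904}\right) = \left(3705 + 32\right) \left(- \frac{1}{904}\right) = 3737 \left(- \frac{1}{904}\right) = - \frac{3737}{904}$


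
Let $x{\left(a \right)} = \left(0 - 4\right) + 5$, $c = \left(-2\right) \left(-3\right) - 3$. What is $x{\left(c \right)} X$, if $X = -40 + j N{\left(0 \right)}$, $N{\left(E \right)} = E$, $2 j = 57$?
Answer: $-40$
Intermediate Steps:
$j = \frac{57}{2}$ ($j = \frac{1}{2} \cdot 57 = \frac{57}{2} \approx 28.5$)
$c = 3$ ($c = 6 - 3 = 3$)
$X = -40$ ($X = -40 + \frac{57}{2} \cdot 0 = -40 + 0 = -40$)
$x{\left(a \right)} = 1$ ($x{\left(a \right)} = -4 + 5 = 1$)
$x{\left(c \right)} X = 1 \left(-40\right) = -40$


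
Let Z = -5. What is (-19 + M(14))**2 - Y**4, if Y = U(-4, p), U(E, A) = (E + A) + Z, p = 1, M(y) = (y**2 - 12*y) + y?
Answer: -3567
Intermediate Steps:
M(y) = y**2 - 11*y
U(E, A) = -5 + A + E (U(E, A) = (E + A) - 5 = (A + E) - 5 = -5 + A + E)
Y = -8 (Y = -5 + 1 - 4 = -8)
(-19 + M(14))**2 - Y**4 = (-19 + 14*(-11 + 14))**2 - 1*(-8)**4 = (-19 + 14*3)**2 - 1*4096 = (-19 + 42)**2 - 4096 = 23**2 - 4096 = 529 - 4096 = -3567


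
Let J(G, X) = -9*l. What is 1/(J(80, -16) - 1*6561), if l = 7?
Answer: -1/6624 ≈ -0.00015097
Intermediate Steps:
J(G, X) = -63 (J(G, X) = -9*7 = -63)
1/(J(80, -16) - 1*6561) = 1/(-63 - 1*6561) = 1/(-63 - 6561) = 1/(-6624) = -1/6624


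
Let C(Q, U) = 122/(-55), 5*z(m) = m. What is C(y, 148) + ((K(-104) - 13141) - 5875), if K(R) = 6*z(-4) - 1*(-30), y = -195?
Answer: -1044616/55 ≈ -18993.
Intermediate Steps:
z(m) = m/5
C(Q, U) = -122/55 (C(Q, U) = 122*(-1/55) = -122/55)
K(R) = 126/5 (K(R) = 6*((⅕)*(-4)) - 1*(-30) = 6*(-⅘) + 30 = -24/5 + 30 = 126/5)
C(y, 148) + ((K(-104) - 13141) - 5875) = -122/55 + ((126/5 - 13141) - 5875) = -122/55 + (-65579/5 - 5875) = -122/55 - 94954/5 = -1044616/55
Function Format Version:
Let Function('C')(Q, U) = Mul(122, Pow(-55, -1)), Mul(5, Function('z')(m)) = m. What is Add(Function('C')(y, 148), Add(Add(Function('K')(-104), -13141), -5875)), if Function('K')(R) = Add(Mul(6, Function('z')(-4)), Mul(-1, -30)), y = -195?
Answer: Rational(-1044616, 55) ≈ -18993.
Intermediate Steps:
Function('z')(m) = Mul(Rational(1, 5), m)
Function('C')(Q, U) = Rational(-122, 55) (Function('C')(Q, U) = Mul(122, Rational(-1, 55)) = Rational(-122, 55))
Function('K')(R) = Rational(126, 5) (Function('K')(R) = Add(Mul(6, Mul(Rational(1, 5), -4)), Mul(-1, -30)) = Add(Mul(6, Rational(-4, 5)), 30) = Add(Rational(-24, 5), 30) = Rational(126, 5))
Add(Function('C')(y, 148), Add(Add(Function('K')(-104), -13141), -5875)) = Add(Rational(-122, 55), Add(Add(Rational(126, 5), -13141), -5875)) = Add(Rational(-122, 55), Add(Rational(-65579, 5), -5875)) = Add(Rational(-122, 55), Rational(-94954, 5)) = Rational(-1044616, 55)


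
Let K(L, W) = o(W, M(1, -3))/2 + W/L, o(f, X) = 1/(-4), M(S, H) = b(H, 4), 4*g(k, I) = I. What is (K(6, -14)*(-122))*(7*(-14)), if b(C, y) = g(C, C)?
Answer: -176351/6 ≈ -29392.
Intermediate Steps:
g(k, I) = I/4
b(C, y) = C/4
M(S, H) = H/4
o(f, X) = -¼
K(L, W) = -⅛ + W/L (K(L, W) = -¼/2 + W/L = -¼*½ + W/L = -⅛ + W/L)
(K(6, -14)*(-122))*(7*(-14)) = (((-14 - ⅛*6)/6)*(-122))*(7*(-14)) = (((-14 - ¾)/6)*(-122))*(-98) = (((⅙)*(-59/4))*(-122))*(-98) = -59/24*(-122)*(-98) = (3599/12)*(-98) = -176351/6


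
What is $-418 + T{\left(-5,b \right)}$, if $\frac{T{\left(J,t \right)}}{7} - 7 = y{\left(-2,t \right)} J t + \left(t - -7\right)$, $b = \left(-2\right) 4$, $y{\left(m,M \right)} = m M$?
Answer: $4104$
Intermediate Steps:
$y{\left(m,M \right)} = M m$
$b = -8$
$T{\left(J,t \right)} = 98 + 7 t - 14 J t^{2}$ ($T{\left(J,t \right)} = 49 + 7 \left(t \left(-2\right) J t + \left(t - -7\right)\right) = 49 + 7 \left(- 2 t J t + \left(t + 7\right)\right) = 49 + 7 \left(- 2 J t t + \left(7 + t\right)\right) = 49 + 7 \left(- 2 J t^{2} + \left(7 + t\right)\right) = 49 + 7 \left(7 + t - 2 J t^{2}\right) = 49 + \left(49 + 7 t - 14 J t^{2}\right) = 98 + 7 t - 14 J t^{2}$)
$-418 + T{\left(-5,b \right)} = -418 + \left(98 + 7 \left(-8\right) - - 70 \left(-8\right)^{2}\right) = -418 - \left(-42 - 4480\right) = -418 + \left(98 - 56 + 4480\right) = -418 + 4522 = 4104$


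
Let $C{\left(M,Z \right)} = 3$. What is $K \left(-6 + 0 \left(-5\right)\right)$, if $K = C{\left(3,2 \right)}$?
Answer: $-18$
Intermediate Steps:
$K = 3$
$K \left(-6 + 0 \left(-5\right)\right) = 3 \left(-6 + 0 \left(-5\right)\right) = 3 \left(-6 + 0\right) = 3 \left(-6\right) = -18$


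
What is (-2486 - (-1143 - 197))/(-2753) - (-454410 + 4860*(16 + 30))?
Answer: 635531196/2753 ≈ 2.3085e+5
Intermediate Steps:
(-2486 - (-1143 - 197))/(-2753) - (-454410 + 4860*(16 + 30)) = (-2486 - 1*(-1340))*(-1/2753) - 810/(1/(6*46 - 561)) = (-2486 + 1340)*(-1/2753) - 810/(1/(276 - 561)) = -1146*(-1/2753) - 810/(1/(-285)) = 1146/2753 - 810/(-1/285) = 1146/2753 - 810*(-285) = 1146/2753 + 230850 = 635531196/2753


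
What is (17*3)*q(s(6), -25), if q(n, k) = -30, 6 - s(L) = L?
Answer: -1530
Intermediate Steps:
s(L) = 6 - L
(17*3)*q(s(6), -25) = (17*3)*(-30) = 51*(-30) = -1530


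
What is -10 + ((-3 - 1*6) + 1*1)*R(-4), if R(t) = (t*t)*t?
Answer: 502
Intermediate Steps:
R(t) = t³ (R(t) = t²*t = t³)
-10 + ((-3 - 1*6) + 1*1)*R(-4) = -10 + ((-3 - 1*6) + 1*1)*(-4)³ = -10 + ((-3 - 6) + 1)*(-64) = -10 + (-9 + 1)*(-64) = -10 - 8*(-64) = -10 + 512 = 502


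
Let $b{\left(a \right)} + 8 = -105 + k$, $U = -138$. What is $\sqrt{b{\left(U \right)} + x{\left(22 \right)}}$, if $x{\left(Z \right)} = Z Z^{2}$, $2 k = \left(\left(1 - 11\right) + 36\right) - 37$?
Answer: $\frac{\sqrt{42118}}{2} \approx 102.61$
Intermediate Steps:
$k = - \frac{11}{2}$ ($k = \frac{\left(\left(1 - 11\right) + 36\right) - 37}{2} = \frac{\left(-10 + 36\right) - 37}{2} = \frac{26 - 37}{2} = \frac{1}{2} \left(-11\right) = - \frac{11}{2} \approx -5.5$)
$b{\left(a \right)} = - \frac{237}{2}$ ($b{\left(a \right)} = -8 - \frac{221}{2} = - \frac{237}{2}$)
$x{\left(Z \right)} = Z^{3}$
$\sqrt{b{\left(U \right)} + x{\left(22 \right)}} = \sqrt{- \frac{237}{2} + 22^{3}} = \sqrt{- \frac{237}{2} + 10648} = \sqrt{\frac{21059}{2}} = \frac{\sqrt{42118}}{2}$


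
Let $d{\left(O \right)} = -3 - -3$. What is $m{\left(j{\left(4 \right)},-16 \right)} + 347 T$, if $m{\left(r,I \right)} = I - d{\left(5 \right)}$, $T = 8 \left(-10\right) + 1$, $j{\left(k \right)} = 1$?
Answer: $-27429$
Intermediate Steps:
$d{\left(O \right)} = 0$ ($d{\left(O \right)} = -3 + 3 = 0$)
$T = -79$ ($T = -80 + 1 = -79$)
$m{\left(r,I \right)} = I$ ($m{\left(r,I \right)} = I - 0 = I + 0 = I$)
$m{\left(j{\left(4 \right)},-16 \right)} + 347 T = -16 + 347 \left(-79\right) = -16 - 27413 = -27429$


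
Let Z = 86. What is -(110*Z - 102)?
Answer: -9358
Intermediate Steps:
-(110*Z - 102) = -(110*86 - 102) = -(9460 - 102) = -1*9358 = -9358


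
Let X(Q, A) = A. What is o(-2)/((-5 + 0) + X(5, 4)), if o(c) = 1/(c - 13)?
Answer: 1/15 ≈ 0.066667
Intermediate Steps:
o(c) = 1/(-13 + c)
o(-2)/((-5 + 0) + X(5, 4)) = 1/(((-5 + 0) + 4)*(-13 - 2)) = 1/((-5 + 4)*(-15)) = -1/15/(-1) = -1*(-1/15) = 1/15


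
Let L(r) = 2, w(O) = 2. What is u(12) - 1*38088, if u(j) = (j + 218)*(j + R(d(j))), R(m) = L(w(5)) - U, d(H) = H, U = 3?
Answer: -35558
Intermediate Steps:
R(m) = -1 (R(m) = 2 - 1*3 = 2 - 3 = -1)
u(j) = (-1 + j)*(218 + j) (u(j) = (j + 218)*(j - 1) = (218 + j)*(-1 + j) = (-1 + j)*(218 + j))
u(12) - 1*38088 = (-218 + 12**2 + 217*12) - 1*38088 = (-218 + 144 + 2604) - 38088 = 2530 - 38088 = -35558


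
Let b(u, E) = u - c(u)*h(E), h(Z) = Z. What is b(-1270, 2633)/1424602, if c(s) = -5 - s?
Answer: -3332015/1424602 ≈ -2.3389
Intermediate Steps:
b(u, E) = u - E*(-5 - u) (b(u, E) = u - (-5 - u)*E = u - E*(-5 - u))
b(-1270, 2633)/1424602 = (-1270 + 2633*(5 - 1270))/1424602 = (-1270 + 2633*(-1265))*(1/1424602) = (-1270 - 3330745)*(1/1424602) = -3332015*1/1424602 = -3332015/1424602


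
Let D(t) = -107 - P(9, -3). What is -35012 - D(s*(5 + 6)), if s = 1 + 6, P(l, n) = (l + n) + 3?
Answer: -34896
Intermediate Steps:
P(l, n) = 3 + l + n
s = 7
D(t) = -116 (D(t) = -107 - (3 + 9 - 3) = -107 - 1*9 = -107 - 9 = -116)
-35012 - D(s*(5 + 6)) = -35012 - 1*(-116) = -35012 + 116 = -34896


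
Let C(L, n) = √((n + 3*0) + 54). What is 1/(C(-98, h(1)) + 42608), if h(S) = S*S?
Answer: 42608/1815441609 - √55/1815441609 ≈ 2.3466e-5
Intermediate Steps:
h(S) = S²
C(L, n) = √(54 + n) (C(L, n) = √((n + 0) + 54) = √(n + 54) = √(54 + n))
1/(C(-98, h(1)) + 42608) = 1/(√(54 + 1²) + 42608) = 1/(√(54 + 1) + 42608) = 1/(√55 + 42608) = 1/(42608 + √55)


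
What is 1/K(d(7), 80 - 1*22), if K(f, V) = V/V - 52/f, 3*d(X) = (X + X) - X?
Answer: -7/149 ≈ -0.046980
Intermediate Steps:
d(X) = X/3 (d(X) = ((X + X) - X)/3 = (2*X - X)/3 = X/3)
K(f, V) = 1 - 52/f
1/K(d(7), 80 - 1*22) = 1/((-52 + (⅓)*7)/(((⅓)*7))) = 1/((-52 + 7/3)/(7/3)) = 1/((3/7)*(-149/3)) = 1/(-149/7) = -7/149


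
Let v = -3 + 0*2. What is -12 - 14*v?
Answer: 30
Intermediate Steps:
v = -3 (v = -3 + 0 = -3)
-12 - 14*v = -12 - 14*(-3) = -12 + 42 = 30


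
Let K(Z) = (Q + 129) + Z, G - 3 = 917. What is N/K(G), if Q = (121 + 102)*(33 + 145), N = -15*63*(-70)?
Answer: 2450/1509 ≈ 1.6236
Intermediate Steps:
G = 920 (G = 3 + 917 = 920)
N = 66150 (N = -945*(-70) = 66150)
Q = 39694 (Q = 223*178 = 39694)
K(Z) = 39823 + Z (K(Z) = (39694 + 129) + Z = 39823 + Z)
N/K(G) = 66150/(39823 + 920) = 66150/40743 = 66150*(1/40743) = 2450/1509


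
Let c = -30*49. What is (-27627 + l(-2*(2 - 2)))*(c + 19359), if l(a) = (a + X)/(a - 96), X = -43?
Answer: -15814764487/32 ≈ -4.9421e+8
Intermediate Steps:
l(a) = (-43 + a)/(-96 + a) (l(a) = (a - 43)/(a - 96) = (-43 + a)/(-96 + a))
c = -1470
(-27627 + l(-2*(2 - 2)))*(c + 19359) = (-27627 + (-43 - 2*(2 - 2))/(-96 - 2*(2 - 2)))*(-1470 + 19359) = (-27627 + (-43 - 2*0)/(-96 - 2*0))*17889 = (-27627 + (-43 + 0)/(-96 + 0))*17889 = (-27627 - 43/(-96))*17889 = (-27627 - 1/96*(-43))*17889 = (-27627 + 43/96)*17889 = -2652149/96*17889 = -15814764487/32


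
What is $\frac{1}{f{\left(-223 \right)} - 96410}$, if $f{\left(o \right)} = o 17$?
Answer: $- \frac{1}{100201} \approx -9.9799 \cdot 10^{-6}$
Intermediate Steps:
$f{\left(o \right)} = 17 o$
$\frac{1}{f{\left(-223 \right)} - 96410} = \frac{1}{17 \left(-223\right) - 96410} = \frac{1}{-3791 - 96410} = \frac{1}{-100201} = - \frac{1}{100201}$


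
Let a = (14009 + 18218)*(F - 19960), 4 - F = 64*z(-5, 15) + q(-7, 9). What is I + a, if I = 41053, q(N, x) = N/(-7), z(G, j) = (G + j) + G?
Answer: -653425826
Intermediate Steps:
z(G, j) = j + 2*G
q(N, x) = -N/7 (q(N, x) = N*(-⅐) = -N/7)
F = -317 (F = 4 - (64*(15 + 2*(-5)) - ⅐*(-7)) = 4 - (64*(15 - 10) + 1) = 4 - (64*5 + 1) = 4 - (320 + 1) = 4 - 1*321 = 4 - 321 = -317)
a = -653466879 (a = (14009 + 18218)*(-317 - 19960) = 32227*(-20277) = -653466879)
I + a = 41053 - 653466879 = -653425826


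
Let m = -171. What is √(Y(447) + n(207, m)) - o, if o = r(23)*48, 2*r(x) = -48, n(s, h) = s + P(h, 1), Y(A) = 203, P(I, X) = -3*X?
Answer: 1152 + √407 ≈ 1172.2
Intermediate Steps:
n(s, h) = -3 + s (n(s, h) = s - 3*1 = s - 3 = -3 + s)
r(x) = -24 (r(x) = (½)*(-48) = -24)
o = -1152 (o = -24*48 = -1152)
√(Y(447) + n(207, m)) - o = √(203 + (-3 + 207)) - 1*(-1152) = √(203 + 204) + 1152 = √407 + 1152 = 1152 + √407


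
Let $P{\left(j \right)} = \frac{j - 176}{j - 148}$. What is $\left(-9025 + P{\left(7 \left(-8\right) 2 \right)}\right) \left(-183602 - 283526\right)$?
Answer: $\frac{273995329784}{65} \approx 4.2153 \cdot 10^{9}$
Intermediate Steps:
$P{\left(j \right)} = \frac{-176 + j}{-148 + j}$ ($P{\left(j \right)} = \frac{-176 + j}{j - 148} = \frac{-176 + j}{-148 + j}$)
$\left(-9025 + P{\left(7 \left(-8\right) 2 \right)}\right) \left(-183602 - 283526\right) = \left(-9025 + \frac{-176 + 7 \left(-8\right) 2}{-148 + 7 \left(-8\right) 2}\right) \left(-183602 - 283526\right) = \left(-9025 + \frac{-176 - 112}{-148 - 112}\right) \left(-467128\right) = \left(-9025 + \frac{1}{-260} \left(-288\right)\right) \left(-467128\right) = \left(-9025 - - \frac{72}{65}\right) \left(-467128\right) = \left(-9025 + \frac{72}{65}\right) \left(-467128\right) = \left(- \frac{586553}{65}\right) \left(-467128\right) = \frac{273995329784}{65}$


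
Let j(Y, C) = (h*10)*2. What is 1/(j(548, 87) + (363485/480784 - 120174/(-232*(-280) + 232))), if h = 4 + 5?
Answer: 3917908816/700963409093 ≈ 0.0055893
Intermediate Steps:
h = 9
j(Y, C) = 180 (j(Y, C) = (9*10)*2 = 90*2 = 180)
1/(j(548, 87) + (363485/480784 - 120174/(-232*(-280) + 232))) = 1/(180 + (363485/480784 - 120174/(-232*(-280) + 232))) = 1/(180 + (363485*(1/480784) - 120174/(64960 + 232))) = 1/(180 + (363485/480784 - 120174/65192)) = 1/(180 + (363485/480784 - 120174*1/65192)) = 1/(180 + (363485/480784 - 60087/32596)) = 1/(180 - 4260177787/3917908816) = 1/(700963409093/3917908816) = 3917908816/700963409093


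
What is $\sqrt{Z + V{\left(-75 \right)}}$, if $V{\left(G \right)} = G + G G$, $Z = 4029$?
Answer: $\sqrt{9579} \approx 97.872$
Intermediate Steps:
$V{\left(G \right)} = G + G^{2}$
$\sqrt{Z + V{\left(-75 \right)}} = \sqrt{4029 - 75 \left(1 - 75\right)} = \sqrt{4029 - -5550} = \sqrt{4029 + 5550} = \sqrt{9579}$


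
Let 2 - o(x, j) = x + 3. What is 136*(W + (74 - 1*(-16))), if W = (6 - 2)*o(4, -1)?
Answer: 9520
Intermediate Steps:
o(x, j) = -1 - x (o(x, j) = 2 - (x + 3) = 2 - (3 + x) = 2 + (-3 - x) = -1 - x)
W = -20 (W = (6 - 2)*(-1 - 1*4) = 4*(-1 - 4) = 4*(-5) = -20)
136*(W + (74 - 1*(-16))) = 136*(-20 + (74 - 1*(-16))) = 136*(-20 + (74 + 16)) = 136*(-20 + 90) = 136*70 = 9520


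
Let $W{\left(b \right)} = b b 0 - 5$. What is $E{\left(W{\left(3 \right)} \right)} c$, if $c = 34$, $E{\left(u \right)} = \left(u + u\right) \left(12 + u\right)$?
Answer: $-2380$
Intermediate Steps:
$W{\left(b \right)} = -5$ ($W{\left(b \right)} = b^{2} \cdot 0 - 5 = 0 - 5 = -5$)
$E{\left(u \right)} = 2 u \left(12 + u\right)$
$E{\left(W{\left(3 \right)} \right)} c = 2 \left(-5\right) \left(12 - 5\right) 34 = 2 \left(-5\right) 7 \cdot 34 = \left(-70\right) 34 = -2380$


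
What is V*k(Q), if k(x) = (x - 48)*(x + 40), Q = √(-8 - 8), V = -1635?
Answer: 3165360 + 52320*I ≈ 3.1654e+6 + 52320.0*I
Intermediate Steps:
Q = 4*I (Q = √(-16) = 4*I ≈ 4.0*I)
k(x) = (-48 + x)*(40 + x)
V*k(Q) = -1635*(-1920 + (4*I)² - 32*I) = -1635*(-1920 - 16 - 32*I) = -1635*(-1936 - 32*I) = 3165360 + 52320*I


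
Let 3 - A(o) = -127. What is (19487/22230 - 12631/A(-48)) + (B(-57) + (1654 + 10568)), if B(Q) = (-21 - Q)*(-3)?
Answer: 133576903/11115 ≈ 12018.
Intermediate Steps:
B(Q) = 63 + 3*Q
A(o) = 130 (A(o) = 3 - 1*(-127) = 3 + 127 = 130)
(19487/22230 - 12631/A(-48)) + (B(-57) + (1654 + 10568)) = (19487/22230 - 12631/130) + ((63 + 3*(-57)) + (1654 + 10568)) = (19487*(1/22230) - 12631*1/130) + ((63 - 171) + 12222) = (1499/1710 - 12631/130) + (-108 + 12222) = -1070207/11115 + 12114 = 133576903/11115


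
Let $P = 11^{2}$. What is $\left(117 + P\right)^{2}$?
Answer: $56644$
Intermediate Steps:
$P = 121$
$\left(117 + P\right)^{2} = \left(117 + 121\right)^{2} = 238^{2} = 56644$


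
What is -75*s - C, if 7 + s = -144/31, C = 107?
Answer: 23758/31 ≈ 766.39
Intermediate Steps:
s = -361/31 (s = -7 - 144/31 = -361/31 ≈ -11.645)
-75*s - C = -75*(-361/31) - 1*107 = 27075/31 - 107 = 23758/31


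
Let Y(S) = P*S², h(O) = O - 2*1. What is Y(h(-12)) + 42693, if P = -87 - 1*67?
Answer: 12509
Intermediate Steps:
h(O) = -2 + O (h(O) = O - 2 = -2 + O)
P = -154 (P = -87 - 67 = -154)
Y(S) = -154*S²
Y(h(-12)) + 42693 = -154*(-2 - 12)² + 42693 = -154*(-14)² + 42693 = -154*196 + 42693 = -30184 + 42693 = 12509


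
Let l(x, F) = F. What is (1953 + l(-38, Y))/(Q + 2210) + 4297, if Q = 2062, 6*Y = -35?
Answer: 110152387/25632 ≈ 4297.5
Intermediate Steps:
Y = -35/6 (Y = (⅙)*(-35) = -35/6 ≈ -5.8333)
(1953 + l(-38, Y))/(Q + 2210) + 4297 = (1953 - 35/6)/(2062 + 2210) + 4297 = (11683/6)/4272 + 4297 = (11683/6)*(1/4272) + 4297 = 11683/25632 + 4297 = 110152387/25632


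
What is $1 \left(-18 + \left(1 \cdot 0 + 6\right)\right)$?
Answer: $-12$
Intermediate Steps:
$1 \left(-18 + \left(1 \cdot 0 + 6\right)\right) = 1 \left(-18 + \left(0 + 6\right)\right) = 1 \left(-18 + 6\right) = 1 \left(-12\right) = -12$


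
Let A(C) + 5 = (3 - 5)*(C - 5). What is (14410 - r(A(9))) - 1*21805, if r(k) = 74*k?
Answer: -6433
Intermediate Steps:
A(C) = 5 - 2*C (A(C) = -5 + (3 - 5)*(C - 5) = -5 - 2*(-5 + C) = -5 + (10 - 2*C) = 5 - 2*C)
(14410 - r(A(9))) - 1*21805 = (14410 - 74*(5 - 2*9)) - 1*21805 = (14410 - 74*(5 - 18)) - 21805 = (14410 - 74*(-13)) - 21805 = (14410 - 1*(-962)) - 21805 = (14410 + 962) - 21805 = 15372 - 21805 = -6433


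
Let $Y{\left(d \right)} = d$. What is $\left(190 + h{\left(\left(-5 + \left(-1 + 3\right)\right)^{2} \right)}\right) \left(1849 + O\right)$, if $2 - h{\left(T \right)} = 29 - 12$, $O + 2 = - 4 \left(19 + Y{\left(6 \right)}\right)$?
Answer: $305725$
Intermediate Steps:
$O = -102$ ($O = -2 - 4 \left(19 + 6\right) = -2 - 100 = -102$)
$h{\left(T \right)} = -15$ ($h{\left(T \right)} = 2 - \left(29 - 12\right) = 2 - 17 = -15$)
$\left(190 + h{\left(\left(-5 + \left(-1 + 3\right)\right)^{2} \right)}\right) \left(1849 + O\right) = \left(190 - 15\right) \left(1849 - 102\right) = 175 \cdot 1747 = 305725$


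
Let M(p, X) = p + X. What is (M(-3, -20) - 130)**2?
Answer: 23409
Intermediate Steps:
M(p, X) = X + p
(M(-3, -20) - 130)**2 = ((-20 - 3) - 130)**2 = (-23 - 130)**2 = (-153)**2 = 23409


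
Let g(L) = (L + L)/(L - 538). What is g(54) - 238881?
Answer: -28904628/121 ≈ -2.3888e+5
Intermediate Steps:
g(L) = 2*L/(-538 + L) (g(L) = (2*L)/(-538 + L) = 2*L/(-538 + L))
g(54) - 238881 = 2*54/(-538 + 54) - 238881 = 2*54/(-484) - 238881 = 2*54*(-1/484) - 238881 = -27/121 - 238881 = -28904628/121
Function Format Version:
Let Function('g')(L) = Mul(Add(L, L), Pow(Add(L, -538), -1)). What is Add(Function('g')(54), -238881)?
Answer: Rational(-28904628, 121) ≈ -2.3888e+5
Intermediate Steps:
Function('g')(L) = Mul(2, L, Pow(Add(-538, L), -1)) (Function('g')(L) = Mul(Mul(2, L), Pow(Add(-538, L), -1)) = Mul(2, L, Pow(Add(-538, L), -1)))
Add(Function('g')(54), -238881) = Add(Mul(2, 54, Pow(Add(-538, 54), -1)), -238881) = Add(Mul(2, 54, Pow(-484, -1)), -238881) = Add(Mul(2, 54, Rational(-1, 484)), -238881) = Add(Rational(-27, 121), -238881) = Rational(-28904628, 121)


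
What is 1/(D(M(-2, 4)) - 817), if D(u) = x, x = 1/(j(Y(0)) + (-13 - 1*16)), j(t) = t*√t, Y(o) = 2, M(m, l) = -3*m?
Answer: -340295/278032862 + √2/278032862 ≈ -0.0012239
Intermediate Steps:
j(t) = t^(3/2)
x = 1/(-29 + 2*√2) (x = 1/(2^(3/2) + (-13 - 1*16)) = 1/(2*√2 + (-13 - 16)) = 1/(2*√2 - 29) = 1/(-29 + 2*√2) ≈ -0.038209)
D(u) = -29/833 - 2*√2/833
1/(D(M(-2, 4)) - 817) = 1/((-29/833 - 2*√2/833) - 817) = 1/(-680590/833 - 2*√2/833)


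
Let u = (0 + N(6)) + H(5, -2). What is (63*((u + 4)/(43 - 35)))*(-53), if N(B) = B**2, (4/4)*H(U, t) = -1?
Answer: -130221/8 ≈ -16278.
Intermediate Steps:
H(U, t) = -1
u = 35 (u = (0 + 6**2) - 1 = (0 + 36) - 1 = 36 - 1 = 35)
(63*((u + 4)/(43 - 35)))*(-53) = (63*((35 + 4)/(43 - 35)))*(-53) = (63*(39/8))*(-53) = (2457/8)*(-53) = -130221/8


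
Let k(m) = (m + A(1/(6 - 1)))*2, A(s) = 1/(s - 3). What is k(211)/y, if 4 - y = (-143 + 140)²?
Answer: -2949/35 ≈ -84.257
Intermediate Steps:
A(s) = 1/(-3 + s)
y = -5 (y = 4 - (-143 + 140)² = 4 - 1*(-3)² = 4 - 1*9 = 4 - 9 = -5)
k(m) = -5/7 + 2*m (k(m) = (m + 1/(-3 + 1/(6 - 1)))*2 = (m + 1/(-3 + 1/5))*2 = (m + 1/(-3 + ⅕))*2 = (m + 1/(-14/5))*2 = (m - 5/14)*2 = (-5/14 + m)*2 = -5/7 + 2*m)
k(211)/y = (-5/7 + 2*211)/(-5) = (-5/7 + 422)*(-⅕) = (2949/7)*(-⅕) = -2949/35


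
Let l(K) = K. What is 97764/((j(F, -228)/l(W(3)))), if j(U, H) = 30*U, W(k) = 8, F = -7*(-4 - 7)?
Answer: 130352/385 ≈ 338.58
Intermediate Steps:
F = 77 (F = -7*(-11) = 77)
97764/((j(F, -228)/l(W(3)))) = 97764/(((30*77)/8)) = 97764/((2310*(⅛))) = 97764/(1155/4) = 97764*(4/1155) = 130352/385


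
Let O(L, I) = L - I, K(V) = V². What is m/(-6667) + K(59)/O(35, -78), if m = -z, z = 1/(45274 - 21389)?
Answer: 4905477416/159241295 ≈ 30.805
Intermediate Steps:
z = 1/23885 ≈ 4.1867e-5
m = -1/23885 (m = -1*1/23885 = -1/23885 ≈ -4.1867e-5)
m/(-6667) + K(59)/O(35, -78) = -1/23885/(-6667) + 59²/(35 - 1*(-78)) = -1/23885*(-1/6667) + 3481/(35 + 78) = 1/159241295 + 3481/113 = 4905477416/159241295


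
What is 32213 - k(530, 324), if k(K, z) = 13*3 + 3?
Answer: 32171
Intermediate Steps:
k(K, z) = 42 (k(K, z) = 39 + 3 = 42)
32213 - k(530, 324) = 32213 - 1*42 = 32213 - 42 = 32171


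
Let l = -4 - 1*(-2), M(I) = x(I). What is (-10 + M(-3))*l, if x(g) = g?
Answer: 26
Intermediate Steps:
M(I) = I
l = -2 (l = -4 + 2 = -2)
(-10 + M(-3))*l = (-10 - 3)*(-2) = -13*(-2) = 26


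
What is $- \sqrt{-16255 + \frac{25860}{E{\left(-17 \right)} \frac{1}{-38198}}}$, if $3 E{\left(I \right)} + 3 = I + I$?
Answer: $- \frac{\sqrt{109623577985}}{37} \approx -8948.5$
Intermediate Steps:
$E{\left(I \right)} = -1 + \frac{2 I}{3}$ ($E{\left(I \right)} = -1 + \frac{I + I}{3} = -1 + \frac{2 I}{3}$)
$- \sqrt{-16255 + \frac{25860}{E{\left(-17 \right)} \frac{1}{-38198}}} = - \sqrt{-16255 + \frac{25860}{\left(-1 + \frac{2}{3} \left(-17\right)\right) \frac{1}{-38198}}} = - \sqrt{-16255 + \frac{25860}{\left(-1 - \frac{34}{3}\right) \left(- \frac{1}{38198}\right)}} = - \sqrt{-16255 + \frac{25860}{\left(- \frac{37}{3}\right) \left(- \frac{1}{38198}\right)}} = - \sqrt{-16255 + \frac{25860}{\frac{37}{114594}}} = - \sqrt{-16255 + 25860 \cdot \frac{114594}{37}} = - \sqrt{-16255 + \frac{2963400840}{37}} = - \sqrt{\frac{2962799405}{37}} = - \frac{\sqrt{109623577985}}{37}$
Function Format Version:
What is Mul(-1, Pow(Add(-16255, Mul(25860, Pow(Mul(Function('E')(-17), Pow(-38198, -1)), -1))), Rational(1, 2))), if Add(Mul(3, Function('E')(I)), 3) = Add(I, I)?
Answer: Mul(Rational(-1, 37), Pow(109623577985, Rational(1, 2))) ≈ -8948.5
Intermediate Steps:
Function('E')(I) = Add(-1, Mul(Rational(2, 3), I)) (Function('E')(I) = Add(-1, Mul(Rational(1, 3), Add(I, I))) = Add(-1, Mul(Rational(1, 3), Mul(2, I))) = Add(-1, Mul(Rational(2, 3), I)))
Mul(-1, Pow(Add(-16255, Mul(25860, Pow(Mul(Function('E')(-17), Pow(-38198, -1)), -1))), Rational(1, 2))) = Mul(-1, Pow(Add(-16255, Mul(25860, Pow(Mul(Add(-1, Mul(Rational(2, 3), -17)), Pow(-38198, -1)), -1))), Rational(1, 2))) = Mul(-1, Pow(Add(-16255, Mul(25860, Pow(Mul(Add(-1, Rational(-34, 3)), Rational(-1, 38198)), -1))), Rational(1, 2))) = Mul(-1, Pow(Add(-16255, Mul(25860, Pow(Mul(Rational(-37, 3), Rational(-1, 38198)), -1))), Rational(1, 2))) = Mul(-1, Pow(Add(-16255, Mul(25860, Pow(Rational(37, 114594), -1))), Rational(1, 2))) = Mul(-1, Pow(Add(-16255, Mul(25860, Rational(114594, 37))), Rational(1, 2))) = Mul(-1, Pow(Add(-16255, Rational(2963400840, 37)), Rational(1, 2))) = Mul(-1, Pow(Rational(2962799405, 37), Rational(1, 2))) = Mul(-1, Mul(Rational(1, 37), Pow(109623577985, Rational(1, 2)))) = Mul(Rational(-1, 37), Pow(109623577985, Rational(1, 2)))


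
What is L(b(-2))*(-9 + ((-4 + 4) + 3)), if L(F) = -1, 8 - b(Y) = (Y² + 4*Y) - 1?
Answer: 6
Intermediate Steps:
b(Y) = 9 - Y² - 4*Y (b(Y) = 8 - ((Y² + 4*Y) - 1) = 8 - (-1 + Y² + 4*Y) = 8 + (1 - Y² - 4*Y) = 9 - Y² - 4*Y)
L(b(-2))*(-9 + ((-4 + 4) + 3)) = -(-9 + ((-4 + 4) + 3)) = -(-9 + (0 + 3)) = -(-9 + 3) = -1*(-6) = 6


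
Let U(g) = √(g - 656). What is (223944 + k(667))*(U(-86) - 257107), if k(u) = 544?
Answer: -57717436216 + 224488*I*√742 ≈ -5.7717e+10 + 6.115e+6*I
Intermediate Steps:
U(g) = √(-656 + g)
(223944 + k(667))*(U(-86) - 257107) = (223944 + 544)*(√(-656 - 86) - 257107) = 224488*(√(-742) - 257107) = 224488*(I*√742 - 257107) = 224488*(-257107 + I*√742) = -57717436216 + 224488*I*√742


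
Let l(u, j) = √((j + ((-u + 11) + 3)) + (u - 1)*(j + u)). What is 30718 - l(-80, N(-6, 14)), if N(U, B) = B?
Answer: 30718 - 3*√606 ≈ 30644.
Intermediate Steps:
l(u, j) = √(14 + j - u + (-1 + u)*(j + u)) (l(u, j) = √((j + ((11 - u) + 3)) + (-1 + u)*(j + u)) = √((j + (14 - u)) + (-1 + u)*(j + u)) = √((14 + j - u) + (-1 + u)*(j + u)) = √(14 + j - u + (-1 + u)*(j + u)))
30718 - l(-80, N(-6, 14)) = 30718 - √(14 + (-80)² - 2*(-80) + 14*(-80)) = 30718 - √(14 + 6400 + 160 - 1120) = 30718 - √5454 = 30718 - 3*√606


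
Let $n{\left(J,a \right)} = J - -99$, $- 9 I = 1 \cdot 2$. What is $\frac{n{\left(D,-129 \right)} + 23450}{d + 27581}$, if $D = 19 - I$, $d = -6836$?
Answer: $\frac{212114}{186705} \approx 1.1361$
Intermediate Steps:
$I = - \frac{2}{9}$ ($I = - \frac{1 \cdot 2}{9} = \left(- \frac{1}{9}\right) 2 = - \frac{2}{9} \approx -0.22222$)
$D = \frac{173}{9}$ ($D = 19 - - \frac{2}{9} = 19 + \frac{2}{9} = \frac{173}{9} \approx 19.222$)
$n{\left(J,a \right)} = 99 + J$ ($n{\left(J,a \right)} = J + 99 = 99 + J$)
$\frac{n{\left(D,-129 \right)} + 23450}{d + 27581} = \frac{\left(99 + \frac{173}{9}\right) + 23450}{-6836 + 27581} = \frac{\frac{1064}{9} + 23450}{20745} = \frac{212114}{9} \cdot \frac{1}{20745} = \frac{212114}{186705}$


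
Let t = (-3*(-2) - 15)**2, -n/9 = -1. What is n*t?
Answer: 729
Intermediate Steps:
n = 9 (n = -9*(-1) = 9)
t = 81 (t = (6 - 15)**2 = (-9)**2 = 81)
n*t = 9*81 = 729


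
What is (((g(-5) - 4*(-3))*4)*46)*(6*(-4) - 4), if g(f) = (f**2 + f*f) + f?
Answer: -293664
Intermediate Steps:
g(f) = f + 2*f**2 (g(f) = (f**2 + f**2) + f = 2*f**2 + f = f + 2*f**2)
(((g(-5) - 4*(-3))*4)*46)*(6*(-4) - 4) = (((-5*(1 + 2*(-5)) - 4*(-3))*4)*46)*(6*(-4) - 4) = (((-5*(1 - 10) + 12)*4)*46)*(-24 - 4) = (((-5*(-9) + 12)*4)*46)*(-28) = (((45 + 12)*4)*46)*(-28) = ((57*4)*46)*(-28) = (228*46)*(-28) = 10488*(-28) = -293664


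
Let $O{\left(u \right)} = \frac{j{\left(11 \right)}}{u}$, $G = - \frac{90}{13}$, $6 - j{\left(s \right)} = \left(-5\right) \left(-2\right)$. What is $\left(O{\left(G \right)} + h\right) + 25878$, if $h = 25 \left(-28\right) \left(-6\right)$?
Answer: $\frac{1353536}{45} \approx 30079.0$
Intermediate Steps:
$j{\left(s \right)} = -4$ ($j{\left(s \right)} = 6 - \left(-5\right) \left(-2\right) = 6 - 10 = -4$)
$G = - \frac{90}{13}$ ($G = \left(-90\right) \frac{1}{13} = - \frac{90}{13} \approx -6.9231$)
$O{\left(u \right)} = - \frac{4}{u}$
$h = 4200$ ($h = \left(-700\right) \left(-6\right) = 4200$)
$\left(O{\left(G \right)} + h\right) + 25878 = \left(- \frac{4}{- \frac{90}{13}} + 4200\right) + 25878 = \left(\left(-4\right) \left(- \frac{13}{90}\right) + 4200\right) + 25878 = \left(\frac{26}{45} + 4200\right) + 25878 = \frac{189026}{45} + 25878 = \frac{1353536}{45}$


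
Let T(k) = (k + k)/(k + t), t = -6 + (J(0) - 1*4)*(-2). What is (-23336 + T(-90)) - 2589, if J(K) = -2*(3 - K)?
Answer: -492530/19 ≈ -25923.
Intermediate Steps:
J(K) = -6 + 2*K
t = 14 (t = -6 + ((-6 + 2*0) - 1*4)*(-2) = -6 + ((-6 + 0) - 4)*(-2) = -6 + (-6 - 4)*(-2) = -6 - 10*(-2) = -6 + 20 = 14)
T(k) = 2*k/(14 + k) (T(k) = (k + k)/(k + 14) = (2*k)/(14 + k) = 2*k/(14 + k))
(-23336 + T(-90)) - 2589 = (-23336 + 2*(-90)/(14 - 90)) - 2589 = (-23336 + 2*(-90)/(-76)) - 2589 = (-23336 + 2*(-90)*(-1/76)) - 2589 = (-23336 + 45/19) - 2589 = -443339/19 - 2589 = -492530/19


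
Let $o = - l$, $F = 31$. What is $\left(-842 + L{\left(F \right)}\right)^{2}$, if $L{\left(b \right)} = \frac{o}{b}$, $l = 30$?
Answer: $\frac{682881424}{961} \approx 7.106 \cdot 10^{5}$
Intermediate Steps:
$o = -30$ ($o = \left(-1\right) 30 = -30$)
$L{\left(b \right)} = - \frac{30}{b}$
$\left(-842 + L{\left(F \right)}\right)^{2} = \left(-842 - \frac{30}{31}\right)^{2} = \left(- \frac{26132}{31}\right)^{2} = \frac{682881424}{961}$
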